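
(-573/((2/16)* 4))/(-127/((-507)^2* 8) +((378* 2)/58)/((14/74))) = -68342131728/4108667533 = -16.63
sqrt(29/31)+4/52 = 1/13+sqrt(899)/31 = 1.04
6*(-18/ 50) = -54/ 25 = -2.16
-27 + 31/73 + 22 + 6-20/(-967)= 102028/70591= 1.45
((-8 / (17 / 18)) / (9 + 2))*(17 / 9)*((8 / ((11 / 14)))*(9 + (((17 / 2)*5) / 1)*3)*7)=-1712256 / 121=-14150.88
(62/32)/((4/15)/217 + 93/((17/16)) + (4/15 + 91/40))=1715385/79746418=0.02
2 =2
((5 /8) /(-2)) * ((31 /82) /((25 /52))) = -0.25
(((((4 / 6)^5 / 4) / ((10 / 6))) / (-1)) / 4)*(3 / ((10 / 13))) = -13 / 675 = -0.02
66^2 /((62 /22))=47916 /31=1545.68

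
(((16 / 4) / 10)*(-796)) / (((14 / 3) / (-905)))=432228 / 7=61746.86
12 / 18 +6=20 / 3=6.67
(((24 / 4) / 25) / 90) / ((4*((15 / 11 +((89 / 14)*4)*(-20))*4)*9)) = -77 / 2108970000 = -0.00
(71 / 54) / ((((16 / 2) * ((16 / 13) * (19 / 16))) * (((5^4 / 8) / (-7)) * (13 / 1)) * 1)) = -497 / 641250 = -0.00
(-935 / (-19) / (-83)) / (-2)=935 / 3154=0.30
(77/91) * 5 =55/13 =4.23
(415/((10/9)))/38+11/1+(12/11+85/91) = 1738635/76076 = 22.85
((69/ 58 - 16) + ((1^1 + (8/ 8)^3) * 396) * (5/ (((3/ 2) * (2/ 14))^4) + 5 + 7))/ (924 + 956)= 985329677/ 981360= 1004.05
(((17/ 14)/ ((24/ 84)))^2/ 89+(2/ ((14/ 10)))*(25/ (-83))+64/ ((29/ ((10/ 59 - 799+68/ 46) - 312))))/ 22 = -79717879481379/ 716286305504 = -111.29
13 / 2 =6.50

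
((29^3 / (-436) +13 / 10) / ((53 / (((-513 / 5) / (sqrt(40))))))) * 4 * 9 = 549935487 * sqrt(10) / 2888500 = 602.06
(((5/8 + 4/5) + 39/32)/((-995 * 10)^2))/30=141/158404000000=0.00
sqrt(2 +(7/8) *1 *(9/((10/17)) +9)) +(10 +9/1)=23.82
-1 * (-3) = 3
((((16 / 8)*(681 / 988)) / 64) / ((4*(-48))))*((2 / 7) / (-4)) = 227 / 28327936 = 0.00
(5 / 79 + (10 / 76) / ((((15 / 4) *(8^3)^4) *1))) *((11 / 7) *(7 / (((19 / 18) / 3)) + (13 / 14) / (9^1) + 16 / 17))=91794829859017182271 / 44078103736451334144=2.08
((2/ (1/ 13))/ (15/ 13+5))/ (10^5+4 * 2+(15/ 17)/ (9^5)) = 56549259/ 1338551075720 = 0.00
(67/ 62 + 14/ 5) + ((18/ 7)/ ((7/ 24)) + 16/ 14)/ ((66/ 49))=115339/ 10230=11.27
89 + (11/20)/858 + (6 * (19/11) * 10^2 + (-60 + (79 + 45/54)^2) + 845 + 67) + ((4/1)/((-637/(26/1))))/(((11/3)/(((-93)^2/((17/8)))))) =350331175279/42882840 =8169.50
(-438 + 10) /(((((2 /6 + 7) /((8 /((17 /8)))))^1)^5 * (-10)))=1744897572864 /1143346948535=1.53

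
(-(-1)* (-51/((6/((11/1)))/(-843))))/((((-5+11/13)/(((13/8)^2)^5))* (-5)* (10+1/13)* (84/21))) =1224244478931009107/101275328839680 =12088.28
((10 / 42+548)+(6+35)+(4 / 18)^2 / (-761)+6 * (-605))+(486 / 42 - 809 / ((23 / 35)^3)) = -30869458622738 / 5249902329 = -5880.01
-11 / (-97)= 11 / 97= 0.11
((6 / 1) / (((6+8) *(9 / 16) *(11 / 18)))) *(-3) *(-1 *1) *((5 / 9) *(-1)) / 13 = -160 / 1001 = -0.16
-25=-25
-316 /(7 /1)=-316 /7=-45.14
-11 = -11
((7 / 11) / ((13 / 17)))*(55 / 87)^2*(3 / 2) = 32725 / 65598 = 0.50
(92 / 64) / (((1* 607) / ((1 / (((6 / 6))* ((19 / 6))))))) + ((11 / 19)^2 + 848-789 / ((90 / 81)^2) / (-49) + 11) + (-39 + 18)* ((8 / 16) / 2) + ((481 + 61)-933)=476.13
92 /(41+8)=92 /49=1.88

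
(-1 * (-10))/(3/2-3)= -20/3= -6.67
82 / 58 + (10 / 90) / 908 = 335081 / 236988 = 1.41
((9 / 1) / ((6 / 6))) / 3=3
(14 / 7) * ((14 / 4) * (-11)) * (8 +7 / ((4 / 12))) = -2233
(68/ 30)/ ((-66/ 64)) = -1088/ 495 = -2.20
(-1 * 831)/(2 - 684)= 831/682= 1.22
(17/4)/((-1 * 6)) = -17/24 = -0.71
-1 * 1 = -1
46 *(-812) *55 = -2054360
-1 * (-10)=10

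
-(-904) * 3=2712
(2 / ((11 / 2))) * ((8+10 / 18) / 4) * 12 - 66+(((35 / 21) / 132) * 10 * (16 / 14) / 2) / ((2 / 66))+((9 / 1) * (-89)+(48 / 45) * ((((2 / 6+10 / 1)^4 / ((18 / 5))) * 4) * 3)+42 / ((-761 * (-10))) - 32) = 769907174588 / 19416915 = 39651.36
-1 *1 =-1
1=1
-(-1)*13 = 13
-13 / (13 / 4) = -4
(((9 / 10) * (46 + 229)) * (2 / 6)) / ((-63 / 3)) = -55 / 14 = -3.93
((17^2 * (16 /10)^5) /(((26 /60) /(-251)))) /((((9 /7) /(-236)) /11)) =86388159807488 /24375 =3544129633.13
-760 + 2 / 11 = -8358 / 11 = -759.82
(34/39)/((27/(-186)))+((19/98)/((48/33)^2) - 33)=-342672859/8805888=-38.91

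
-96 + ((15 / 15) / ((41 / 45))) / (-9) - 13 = -4474 / 41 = -109.12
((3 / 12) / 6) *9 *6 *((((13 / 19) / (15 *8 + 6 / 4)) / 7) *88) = 572 / 3591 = 0.16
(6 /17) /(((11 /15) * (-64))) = -45 /5984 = -0.01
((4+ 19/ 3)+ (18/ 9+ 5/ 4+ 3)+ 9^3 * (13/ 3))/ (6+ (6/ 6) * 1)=453.65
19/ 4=4.75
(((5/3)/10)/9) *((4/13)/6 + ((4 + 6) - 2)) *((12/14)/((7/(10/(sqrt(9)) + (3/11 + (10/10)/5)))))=197192/2837835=0.07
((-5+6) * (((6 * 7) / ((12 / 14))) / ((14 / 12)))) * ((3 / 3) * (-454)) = -19068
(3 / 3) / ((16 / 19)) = 19 / 16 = 1.19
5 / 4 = 1.25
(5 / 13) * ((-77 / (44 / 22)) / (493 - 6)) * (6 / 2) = -1155 / 12662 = -0.09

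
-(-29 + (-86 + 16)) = 99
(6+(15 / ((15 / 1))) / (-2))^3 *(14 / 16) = 9317 / 64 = 145.58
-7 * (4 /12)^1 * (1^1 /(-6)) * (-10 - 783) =-5551 /18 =-308.39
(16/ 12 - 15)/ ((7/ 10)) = -410/ 21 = -19.52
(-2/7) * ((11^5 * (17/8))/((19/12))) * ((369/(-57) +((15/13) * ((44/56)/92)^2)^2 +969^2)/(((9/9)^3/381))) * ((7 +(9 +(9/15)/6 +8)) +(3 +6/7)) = -2674509345429627712667328244768257/4330119059075031040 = -617652611612239.87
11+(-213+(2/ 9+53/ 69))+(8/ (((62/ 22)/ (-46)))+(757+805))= 7895539/ 6417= 1230.41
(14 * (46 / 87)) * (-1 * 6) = -1288 / 29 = -44.41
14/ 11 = 1.27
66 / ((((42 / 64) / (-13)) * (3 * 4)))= -2288 / 21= -108.95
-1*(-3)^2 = -9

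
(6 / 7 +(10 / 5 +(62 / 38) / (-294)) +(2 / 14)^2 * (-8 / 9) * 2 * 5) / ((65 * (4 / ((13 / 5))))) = 44747 / 1675800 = 0.03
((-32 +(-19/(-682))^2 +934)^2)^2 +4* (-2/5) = 154907571859982910262257225750017797/234015703553000785306880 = 661953747154.83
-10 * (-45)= 450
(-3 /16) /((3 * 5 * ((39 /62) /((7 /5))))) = -217 /7800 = -0.03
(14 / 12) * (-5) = -35 / 6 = -5.83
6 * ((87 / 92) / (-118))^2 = 22707 / 58926368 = 0.00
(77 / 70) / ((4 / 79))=869 / 40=21.72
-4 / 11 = -0.36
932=932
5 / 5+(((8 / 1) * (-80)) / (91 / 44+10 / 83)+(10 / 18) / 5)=-20955590 / 71937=-291.30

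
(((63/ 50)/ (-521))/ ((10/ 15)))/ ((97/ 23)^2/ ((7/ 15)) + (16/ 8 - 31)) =-699867/ 1758270800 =-0.00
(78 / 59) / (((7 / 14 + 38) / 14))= 312 / 649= 0.48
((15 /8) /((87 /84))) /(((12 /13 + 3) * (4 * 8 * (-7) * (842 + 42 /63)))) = -195 /79763456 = -0.00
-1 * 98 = -98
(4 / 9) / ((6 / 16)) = 32 / 27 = 1.19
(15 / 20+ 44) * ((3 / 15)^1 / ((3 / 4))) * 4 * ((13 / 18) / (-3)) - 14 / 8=-21451 / 1620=-13.24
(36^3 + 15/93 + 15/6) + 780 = 2941197/62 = 47438.66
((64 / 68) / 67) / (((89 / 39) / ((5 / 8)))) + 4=405874 / 101371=4.00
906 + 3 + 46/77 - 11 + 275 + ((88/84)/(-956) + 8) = 130469501/110418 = 1181.60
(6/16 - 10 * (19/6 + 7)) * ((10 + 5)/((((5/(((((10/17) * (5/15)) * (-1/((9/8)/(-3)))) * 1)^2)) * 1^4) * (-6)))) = 57200/4131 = 13.85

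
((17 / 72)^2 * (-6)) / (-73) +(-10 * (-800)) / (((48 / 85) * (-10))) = -89351711 / 63072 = -1416.66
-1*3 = -3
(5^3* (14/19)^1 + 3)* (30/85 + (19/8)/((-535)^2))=24826595261/739605400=33.57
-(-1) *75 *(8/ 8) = 75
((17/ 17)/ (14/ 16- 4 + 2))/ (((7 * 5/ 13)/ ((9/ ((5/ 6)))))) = -624/ 175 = -3.57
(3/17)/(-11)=-3/187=-0.02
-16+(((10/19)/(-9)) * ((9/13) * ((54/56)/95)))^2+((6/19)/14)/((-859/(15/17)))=-1008602109058865/63037541196812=-16.00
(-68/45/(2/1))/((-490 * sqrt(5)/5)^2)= -0.00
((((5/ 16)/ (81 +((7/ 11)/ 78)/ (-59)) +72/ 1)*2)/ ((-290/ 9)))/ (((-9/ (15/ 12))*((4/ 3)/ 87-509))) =-4251496599/ 3486171628000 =-0.00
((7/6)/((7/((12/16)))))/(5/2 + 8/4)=1/36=0.03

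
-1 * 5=-5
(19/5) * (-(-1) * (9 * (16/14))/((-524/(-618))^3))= 5045120559/78683185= 64.12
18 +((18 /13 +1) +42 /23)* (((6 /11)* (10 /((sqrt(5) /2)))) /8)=3777* sqrt(5) /3289 +18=20.57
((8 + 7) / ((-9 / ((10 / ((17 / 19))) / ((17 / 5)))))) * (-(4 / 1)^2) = 76000 / 867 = 87.66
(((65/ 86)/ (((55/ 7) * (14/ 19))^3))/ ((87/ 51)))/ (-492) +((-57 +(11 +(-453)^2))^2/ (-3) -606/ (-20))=-4582963825173433019359/ 326640177600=-14030618826.03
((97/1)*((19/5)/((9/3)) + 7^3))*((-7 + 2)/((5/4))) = -2003632/15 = -133575.47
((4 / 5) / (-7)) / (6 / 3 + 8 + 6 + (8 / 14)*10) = -1 / 190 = -0.01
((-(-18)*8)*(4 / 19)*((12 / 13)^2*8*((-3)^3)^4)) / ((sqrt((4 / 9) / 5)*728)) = 66119763456*sqrt(5) / 292201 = 505981.45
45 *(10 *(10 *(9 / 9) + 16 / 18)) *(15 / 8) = 18375 / 2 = 9187.50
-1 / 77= -0.01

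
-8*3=-24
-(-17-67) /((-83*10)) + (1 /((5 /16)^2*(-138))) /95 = -1387174 /13601625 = -0.10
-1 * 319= -319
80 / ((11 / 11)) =80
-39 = -39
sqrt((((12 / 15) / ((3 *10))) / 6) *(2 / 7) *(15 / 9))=sqrt(210) / 315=0.05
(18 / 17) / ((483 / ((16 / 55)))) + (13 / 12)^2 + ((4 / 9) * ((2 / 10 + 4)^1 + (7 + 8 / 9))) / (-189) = 6035636461 / 5267520720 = 1.15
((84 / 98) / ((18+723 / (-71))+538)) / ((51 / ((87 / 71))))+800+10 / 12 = 22158772679 / 27669642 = 800.83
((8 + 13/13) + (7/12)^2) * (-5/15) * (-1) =1345/432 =3.11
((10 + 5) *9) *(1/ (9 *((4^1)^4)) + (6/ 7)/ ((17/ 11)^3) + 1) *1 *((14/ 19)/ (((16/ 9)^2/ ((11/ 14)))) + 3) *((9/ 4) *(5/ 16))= 1020762052323975/ 2740679868416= 372.45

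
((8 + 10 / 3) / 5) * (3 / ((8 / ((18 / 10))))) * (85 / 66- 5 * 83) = -278511 / 440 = -632.98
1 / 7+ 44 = 309 / 7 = 44.14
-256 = -256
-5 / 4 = -1.25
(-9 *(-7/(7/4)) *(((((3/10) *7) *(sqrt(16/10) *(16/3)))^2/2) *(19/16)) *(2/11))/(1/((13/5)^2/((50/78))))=7068926592/859375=8225.66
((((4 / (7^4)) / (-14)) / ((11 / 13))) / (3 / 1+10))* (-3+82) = -158 / 184877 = -0.00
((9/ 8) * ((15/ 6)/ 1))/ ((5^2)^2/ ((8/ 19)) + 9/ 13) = 585/ 308894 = 0.00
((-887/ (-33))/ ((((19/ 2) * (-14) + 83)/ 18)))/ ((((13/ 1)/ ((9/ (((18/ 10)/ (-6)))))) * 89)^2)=-95796/ 14725139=-0.01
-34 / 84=-17 / 42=-0.40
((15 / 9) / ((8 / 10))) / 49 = 25 / 588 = 0.04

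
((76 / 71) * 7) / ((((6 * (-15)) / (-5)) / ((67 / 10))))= 8911 / 3195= 2.79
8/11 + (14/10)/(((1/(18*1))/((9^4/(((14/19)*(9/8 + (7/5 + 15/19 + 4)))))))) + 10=625508198/20383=30687.74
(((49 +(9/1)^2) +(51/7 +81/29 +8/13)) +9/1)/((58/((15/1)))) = 5925645/153062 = 38.71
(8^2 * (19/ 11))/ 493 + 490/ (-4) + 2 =-120.28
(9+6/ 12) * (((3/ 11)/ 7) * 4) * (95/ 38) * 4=1140/ 77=14.81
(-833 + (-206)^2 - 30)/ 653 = 41573/ 653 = 63.66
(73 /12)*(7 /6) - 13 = -5.90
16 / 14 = 8 / 7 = 1.14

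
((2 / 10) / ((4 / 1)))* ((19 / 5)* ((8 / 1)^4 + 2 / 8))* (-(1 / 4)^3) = -62263 / 5120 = -12.16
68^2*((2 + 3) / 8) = 2890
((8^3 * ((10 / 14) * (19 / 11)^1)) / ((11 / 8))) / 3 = 389120 / 2541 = 153.14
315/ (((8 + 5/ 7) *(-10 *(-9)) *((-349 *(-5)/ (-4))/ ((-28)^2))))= -76832/ 106445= -0.72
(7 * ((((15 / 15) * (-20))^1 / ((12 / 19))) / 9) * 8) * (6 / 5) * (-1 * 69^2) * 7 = 7879984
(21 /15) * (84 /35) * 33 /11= 252 /25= 10.08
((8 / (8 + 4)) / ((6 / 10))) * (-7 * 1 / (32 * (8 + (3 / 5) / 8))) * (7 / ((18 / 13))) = -15925 / 104652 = -0.15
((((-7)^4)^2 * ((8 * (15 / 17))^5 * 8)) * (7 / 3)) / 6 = 446278610534400000 / 1419857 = 314312364227.10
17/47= 0.36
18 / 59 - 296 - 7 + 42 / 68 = -302.08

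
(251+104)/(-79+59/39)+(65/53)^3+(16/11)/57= -764817391801/282091246338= -2.71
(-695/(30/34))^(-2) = 9/5583769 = 0.00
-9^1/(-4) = 2.25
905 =905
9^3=729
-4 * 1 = -4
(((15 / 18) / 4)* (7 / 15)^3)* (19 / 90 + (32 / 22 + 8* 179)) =30.35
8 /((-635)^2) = 8 /403225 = 0.00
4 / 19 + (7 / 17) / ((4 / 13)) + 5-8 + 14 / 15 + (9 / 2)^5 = 1844.76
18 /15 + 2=16 /5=3.20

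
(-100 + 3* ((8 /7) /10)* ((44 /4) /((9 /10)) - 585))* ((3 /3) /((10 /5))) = -3112 /21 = -148.19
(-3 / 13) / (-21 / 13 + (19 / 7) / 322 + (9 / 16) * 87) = -54096 / 11095037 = -0.00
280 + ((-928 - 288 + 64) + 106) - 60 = -826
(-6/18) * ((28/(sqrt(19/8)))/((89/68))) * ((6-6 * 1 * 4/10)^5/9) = -266499072 * sqrt(38)/5284375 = -310.88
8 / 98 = 4 / 49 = 0.08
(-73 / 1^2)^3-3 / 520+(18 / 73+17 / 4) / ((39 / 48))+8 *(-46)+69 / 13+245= -14771343059 / 37960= -389129.16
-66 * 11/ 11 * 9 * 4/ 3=-792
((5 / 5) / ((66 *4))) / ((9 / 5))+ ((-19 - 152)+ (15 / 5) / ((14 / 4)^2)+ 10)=-18715507 / 116424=-160.75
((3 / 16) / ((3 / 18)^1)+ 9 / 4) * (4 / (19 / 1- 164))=-0.09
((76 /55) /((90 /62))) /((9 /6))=4712 /7425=0.63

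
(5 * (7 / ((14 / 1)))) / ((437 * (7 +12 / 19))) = 1 / 1334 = 0.00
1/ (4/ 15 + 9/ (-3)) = -15/ 41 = -0.37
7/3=2.33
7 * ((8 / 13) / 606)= 28 / 3939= 0.01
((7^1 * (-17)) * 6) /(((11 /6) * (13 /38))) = -162792 /143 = -1138.41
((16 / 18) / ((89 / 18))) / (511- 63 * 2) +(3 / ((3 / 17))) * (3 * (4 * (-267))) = -1866346004 / 34265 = -54468.00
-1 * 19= -19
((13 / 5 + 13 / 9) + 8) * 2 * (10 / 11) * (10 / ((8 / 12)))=10840 / 33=328.48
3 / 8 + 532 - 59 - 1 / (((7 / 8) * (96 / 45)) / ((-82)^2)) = -175211 / 56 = -3128.77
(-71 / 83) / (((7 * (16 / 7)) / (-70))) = 2485 / 664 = 3.74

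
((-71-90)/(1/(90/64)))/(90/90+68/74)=-268065/2272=-117.99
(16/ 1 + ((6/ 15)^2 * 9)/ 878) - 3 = 142693/ 10975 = 13.00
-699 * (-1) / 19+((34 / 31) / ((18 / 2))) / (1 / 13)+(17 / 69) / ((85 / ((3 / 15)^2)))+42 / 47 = 28127171174 / 716297625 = 39.27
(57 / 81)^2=361 / 729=0.50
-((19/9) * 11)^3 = -9129329/729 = -12523.09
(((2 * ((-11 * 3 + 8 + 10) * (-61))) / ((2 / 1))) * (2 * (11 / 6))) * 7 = 23485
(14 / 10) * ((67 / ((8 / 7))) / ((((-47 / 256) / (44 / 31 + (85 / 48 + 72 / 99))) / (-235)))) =421018486 / 1023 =411552.77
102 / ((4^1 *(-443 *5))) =-51 / 4430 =-0.01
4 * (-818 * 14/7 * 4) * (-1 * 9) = 235584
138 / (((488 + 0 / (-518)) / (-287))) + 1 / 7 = -138377 / 1708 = -81.02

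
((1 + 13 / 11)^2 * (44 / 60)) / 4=48 / 55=0.87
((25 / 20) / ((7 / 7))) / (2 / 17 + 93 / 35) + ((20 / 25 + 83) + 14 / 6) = 86.58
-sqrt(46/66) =-0.83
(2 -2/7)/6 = 2/7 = 0.29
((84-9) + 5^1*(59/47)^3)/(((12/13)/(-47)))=-28644265/6627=-4322.36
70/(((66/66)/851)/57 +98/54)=3055941/79229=38.57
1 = 1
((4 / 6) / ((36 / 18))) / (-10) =-1 / 30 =-0.03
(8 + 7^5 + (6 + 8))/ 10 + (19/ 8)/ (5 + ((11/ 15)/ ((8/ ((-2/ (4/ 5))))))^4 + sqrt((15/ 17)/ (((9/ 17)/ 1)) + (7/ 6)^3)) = 1683.25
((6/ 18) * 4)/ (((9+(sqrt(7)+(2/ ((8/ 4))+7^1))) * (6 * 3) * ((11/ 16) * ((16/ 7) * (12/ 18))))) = 119/ 27918 -7 * sqrt(7)/ 27918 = 0.00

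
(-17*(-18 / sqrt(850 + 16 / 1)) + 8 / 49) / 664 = 1 / 4067 + 153*sqrt(866) / 287512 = 0.02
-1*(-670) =670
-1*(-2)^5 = 32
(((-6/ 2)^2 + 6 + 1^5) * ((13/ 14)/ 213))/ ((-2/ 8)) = -416/ 1491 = -0.28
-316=-316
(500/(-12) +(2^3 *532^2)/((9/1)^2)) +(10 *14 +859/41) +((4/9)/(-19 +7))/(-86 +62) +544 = 28616.27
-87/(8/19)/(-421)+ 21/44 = 0.97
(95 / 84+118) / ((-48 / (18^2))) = -90063 / 112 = -804.13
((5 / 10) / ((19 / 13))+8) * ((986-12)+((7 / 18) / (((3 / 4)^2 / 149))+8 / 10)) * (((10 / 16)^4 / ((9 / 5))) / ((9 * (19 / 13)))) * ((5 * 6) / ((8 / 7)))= 19675186496875 / 12935282688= 1521.05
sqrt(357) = 18.89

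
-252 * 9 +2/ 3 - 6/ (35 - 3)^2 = -3482633/ 1536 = -2267.34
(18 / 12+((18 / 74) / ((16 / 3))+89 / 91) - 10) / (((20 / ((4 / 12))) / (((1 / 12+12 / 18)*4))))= -402767 / 1077440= -0.37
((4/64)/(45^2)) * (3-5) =-1/16200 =-0.00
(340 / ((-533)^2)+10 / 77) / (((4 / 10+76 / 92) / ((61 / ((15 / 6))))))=2681666140 / 1028118091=2.61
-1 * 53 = -53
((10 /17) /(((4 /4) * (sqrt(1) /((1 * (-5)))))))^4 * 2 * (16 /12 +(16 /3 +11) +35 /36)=2096875000 /751689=2789.55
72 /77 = 0.94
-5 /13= -0.38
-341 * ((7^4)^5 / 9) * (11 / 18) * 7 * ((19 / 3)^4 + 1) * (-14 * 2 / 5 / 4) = 956220832449661423589466599 / 32805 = 29148630771213577917679.21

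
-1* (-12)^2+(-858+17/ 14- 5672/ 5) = -149463/ 70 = -2135.19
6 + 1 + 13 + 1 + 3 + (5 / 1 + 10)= 39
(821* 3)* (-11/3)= -9031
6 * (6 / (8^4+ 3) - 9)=-221310 / 4099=-53.99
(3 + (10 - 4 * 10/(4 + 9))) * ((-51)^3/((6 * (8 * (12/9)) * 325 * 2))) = -17111979/540800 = -31.64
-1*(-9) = 9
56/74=28/37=0.76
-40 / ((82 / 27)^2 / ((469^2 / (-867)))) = 1100.24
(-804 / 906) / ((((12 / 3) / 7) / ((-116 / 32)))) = 13601 / 2416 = 5.63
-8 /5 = -1.60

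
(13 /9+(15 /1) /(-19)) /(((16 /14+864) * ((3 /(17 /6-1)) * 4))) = 539 /4660092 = 0.00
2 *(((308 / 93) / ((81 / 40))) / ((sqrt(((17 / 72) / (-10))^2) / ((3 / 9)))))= 1971200 / 42687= 46.18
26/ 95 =0.27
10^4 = 10000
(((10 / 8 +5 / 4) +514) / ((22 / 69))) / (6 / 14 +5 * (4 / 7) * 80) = 71277 / 10076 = 7.07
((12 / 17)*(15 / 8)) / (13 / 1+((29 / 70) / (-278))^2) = 8520561000 / 83690857897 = 0.10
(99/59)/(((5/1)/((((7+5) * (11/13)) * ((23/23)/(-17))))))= -0.20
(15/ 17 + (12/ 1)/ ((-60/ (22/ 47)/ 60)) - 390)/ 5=-78.95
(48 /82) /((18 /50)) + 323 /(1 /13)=516677 /123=4200.63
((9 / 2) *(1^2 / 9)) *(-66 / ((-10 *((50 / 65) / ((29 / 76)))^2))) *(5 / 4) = 4690257 / 4620800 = 1.02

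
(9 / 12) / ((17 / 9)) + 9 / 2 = 4.90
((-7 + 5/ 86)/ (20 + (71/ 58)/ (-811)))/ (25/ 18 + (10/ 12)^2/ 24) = -1347920928/ 5505643675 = -0.24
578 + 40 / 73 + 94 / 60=580.11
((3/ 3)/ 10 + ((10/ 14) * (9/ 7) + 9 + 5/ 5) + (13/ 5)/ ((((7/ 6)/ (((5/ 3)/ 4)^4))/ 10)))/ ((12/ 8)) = 4949111/ 635040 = 7.79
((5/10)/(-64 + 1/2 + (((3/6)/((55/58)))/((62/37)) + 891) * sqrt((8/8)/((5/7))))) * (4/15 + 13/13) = 369192175/10173237807426 + 1036429603 * sqrt(35)/10173237807426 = 0.00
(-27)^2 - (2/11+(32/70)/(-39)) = 10943381/15015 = 728.83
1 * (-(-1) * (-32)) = -32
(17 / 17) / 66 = 1 / 66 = 0.02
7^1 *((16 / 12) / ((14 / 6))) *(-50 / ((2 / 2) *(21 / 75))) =-5000 / 7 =-714.29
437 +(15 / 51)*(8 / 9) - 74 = 55579 / 153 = 363.26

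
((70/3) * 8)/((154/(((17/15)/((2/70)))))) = 4760/99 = 48.08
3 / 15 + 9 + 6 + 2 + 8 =126 / 5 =25.20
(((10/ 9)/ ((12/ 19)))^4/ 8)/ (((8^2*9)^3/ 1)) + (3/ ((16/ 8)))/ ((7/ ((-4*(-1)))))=77998047291497863/ 90997721174900736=0.86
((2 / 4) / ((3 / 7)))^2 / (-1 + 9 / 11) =-7.49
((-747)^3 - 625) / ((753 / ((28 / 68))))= -2917833436 / 12801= -227937.93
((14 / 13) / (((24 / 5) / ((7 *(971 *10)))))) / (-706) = -21.60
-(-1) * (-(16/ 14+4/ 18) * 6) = -172/ 21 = -8.19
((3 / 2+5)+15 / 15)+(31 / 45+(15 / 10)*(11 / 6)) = 1969 / 180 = 10.94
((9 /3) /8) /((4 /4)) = 3 /8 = 0.38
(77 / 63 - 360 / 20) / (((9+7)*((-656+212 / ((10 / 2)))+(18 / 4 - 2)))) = 755 / 439992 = 0.00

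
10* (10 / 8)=12.50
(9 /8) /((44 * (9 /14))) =7 /176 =0.04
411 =411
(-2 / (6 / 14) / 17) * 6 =-28 / 17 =-1.65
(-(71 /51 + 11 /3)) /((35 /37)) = -3182 /595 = -5.35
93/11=8.45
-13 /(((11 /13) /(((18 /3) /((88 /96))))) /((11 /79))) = -12168 /869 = -14.00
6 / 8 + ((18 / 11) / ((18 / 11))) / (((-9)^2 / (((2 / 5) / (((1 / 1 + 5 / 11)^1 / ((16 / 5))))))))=6163 / 8100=0.76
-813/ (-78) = 271/ 26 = 10.42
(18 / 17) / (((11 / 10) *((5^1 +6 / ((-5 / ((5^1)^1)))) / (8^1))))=-7.70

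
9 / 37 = 0.24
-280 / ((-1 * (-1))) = -280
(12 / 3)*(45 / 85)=36 / 17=2.12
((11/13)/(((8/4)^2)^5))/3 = 11/39936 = 0.00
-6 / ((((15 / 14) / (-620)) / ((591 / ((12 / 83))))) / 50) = 709633400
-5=-5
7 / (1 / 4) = 28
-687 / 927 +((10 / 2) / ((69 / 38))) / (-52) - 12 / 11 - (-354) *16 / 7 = 3828612687 / 4742738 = 807.26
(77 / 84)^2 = 121 / 144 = 0.84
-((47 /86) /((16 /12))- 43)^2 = -214651801 /118336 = -1813.92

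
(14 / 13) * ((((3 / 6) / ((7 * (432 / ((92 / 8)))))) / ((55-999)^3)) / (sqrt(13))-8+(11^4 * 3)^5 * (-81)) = -185384334103606101255446074 / 13-23 * sqrt(13) / 122833387782144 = -14260333392585084711957390.00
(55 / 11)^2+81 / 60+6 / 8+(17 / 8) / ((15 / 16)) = 881 / 30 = 29.37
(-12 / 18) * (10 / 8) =-5 / 6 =-0.83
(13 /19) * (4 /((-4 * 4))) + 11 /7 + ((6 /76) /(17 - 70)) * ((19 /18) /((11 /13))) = 325319 /232617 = 1.40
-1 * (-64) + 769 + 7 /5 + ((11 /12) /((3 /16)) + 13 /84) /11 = 11571139 /13860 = 834.86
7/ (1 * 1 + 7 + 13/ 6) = 42/ 61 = 0.69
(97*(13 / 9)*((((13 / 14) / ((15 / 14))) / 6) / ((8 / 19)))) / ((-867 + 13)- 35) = -311467 / 5760720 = -0.05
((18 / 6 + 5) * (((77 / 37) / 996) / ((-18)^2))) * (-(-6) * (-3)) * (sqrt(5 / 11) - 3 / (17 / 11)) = 847 / 469863 - 7 * sqrt(55) / 82917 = 0.00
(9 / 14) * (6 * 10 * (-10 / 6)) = -450 / 7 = -64.29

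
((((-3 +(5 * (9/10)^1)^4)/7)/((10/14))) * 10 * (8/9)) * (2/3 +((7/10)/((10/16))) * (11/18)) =659984/675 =977.75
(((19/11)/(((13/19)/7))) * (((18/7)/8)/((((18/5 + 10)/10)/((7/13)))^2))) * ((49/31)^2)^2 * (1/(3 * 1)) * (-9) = -1720803907501875/103201816800368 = -16.67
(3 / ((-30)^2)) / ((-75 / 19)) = -19 / 22500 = -0.00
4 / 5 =0.80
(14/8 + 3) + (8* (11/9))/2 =347/36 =9.64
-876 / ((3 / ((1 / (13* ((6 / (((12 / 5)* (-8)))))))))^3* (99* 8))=149504 / 244690875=0.00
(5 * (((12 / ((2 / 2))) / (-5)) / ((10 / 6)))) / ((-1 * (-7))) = -36 / 35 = -1.03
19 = 19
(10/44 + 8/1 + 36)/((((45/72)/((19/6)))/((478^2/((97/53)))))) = 447742273048/16005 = 27975149.83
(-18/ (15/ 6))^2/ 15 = 432/ 125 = 3.46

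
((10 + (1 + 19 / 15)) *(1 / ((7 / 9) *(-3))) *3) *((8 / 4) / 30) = -184 / 175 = -1.05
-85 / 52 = -1.63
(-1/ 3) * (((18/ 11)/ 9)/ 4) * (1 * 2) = -1/ 33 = -0.03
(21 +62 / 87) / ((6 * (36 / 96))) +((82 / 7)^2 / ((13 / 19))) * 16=1605340340 / 498771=3218.59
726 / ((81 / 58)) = 14036 / 27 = 519.85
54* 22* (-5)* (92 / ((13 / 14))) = -7650720 / 13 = -588516.92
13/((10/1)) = 13/10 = 1.30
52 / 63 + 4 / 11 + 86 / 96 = 23117 / 11088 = 2.08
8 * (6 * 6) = 288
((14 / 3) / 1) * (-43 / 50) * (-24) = 2408 / 25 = 96.32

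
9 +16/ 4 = 13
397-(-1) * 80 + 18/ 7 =3357/ 7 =479.57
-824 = -824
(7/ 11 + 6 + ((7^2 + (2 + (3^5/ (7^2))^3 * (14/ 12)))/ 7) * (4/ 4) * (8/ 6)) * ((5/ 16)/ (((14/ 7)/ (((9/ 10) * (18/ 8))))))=13.75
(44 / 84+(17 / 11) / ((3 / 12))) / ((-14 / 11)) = -1549 / 294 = -5.27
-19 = -19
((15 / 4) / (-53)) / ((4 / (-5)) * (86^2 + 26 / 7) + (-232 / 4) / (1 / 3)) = 0.00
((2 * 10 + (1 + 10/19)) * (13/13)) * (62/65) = 25358/1235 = 20.53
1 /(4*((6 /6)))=1 /4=0.25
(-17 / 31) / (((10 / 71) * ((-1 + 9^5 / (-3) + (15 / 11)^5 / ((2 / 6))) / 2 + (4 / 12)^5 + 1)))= 47236419351 / 119304879275095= 0.00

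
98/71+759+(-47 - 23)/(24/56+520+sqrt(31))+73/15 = 343 * sqrt(31)/1326993+120143695681/157027505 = 765.11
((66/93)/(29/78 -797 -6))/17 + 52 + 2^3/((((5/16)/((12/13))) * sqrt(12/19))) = 256 * sqrt(57)/65 + 1715625704/32992835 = 81.73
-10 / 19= -0.53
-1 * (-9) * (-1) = -9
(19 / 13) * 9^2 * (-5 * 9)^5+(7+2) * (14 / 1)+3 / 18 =-1703932696409 / 78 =-21845290979.60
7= 7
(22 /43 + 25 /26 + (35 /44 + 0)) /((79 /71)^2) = 281282759 /153503636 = 1.83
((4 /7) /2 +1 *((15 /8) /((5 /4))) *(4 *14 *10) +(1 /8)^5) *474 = 45679707771 /114688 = 398295.44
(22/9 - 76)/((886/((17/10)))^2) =-95659/353248200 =-0.00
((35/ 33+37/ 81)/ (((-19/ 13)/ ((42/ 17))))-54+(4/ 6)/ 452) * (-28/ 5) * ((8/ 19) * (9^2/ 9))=137347886032/ 114424365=1200.34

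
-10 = -10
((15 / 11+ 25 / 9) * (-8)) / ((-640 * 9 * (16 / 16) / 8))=41 / 891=0.05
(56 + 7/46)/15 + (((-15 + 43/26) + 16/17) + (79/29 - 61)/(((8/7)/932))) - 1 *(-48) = -34997832073/737035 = -47484.63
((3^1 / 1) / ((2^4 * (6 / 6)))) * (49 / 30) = 49 / 160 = 0.31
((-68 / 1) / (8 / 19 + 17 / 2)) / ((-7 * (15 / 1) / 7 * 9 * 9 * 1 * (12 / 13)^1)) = 0.01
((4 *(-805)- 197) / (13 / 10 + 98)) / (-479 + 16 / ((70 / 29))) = 398650 / 5472423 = 0.07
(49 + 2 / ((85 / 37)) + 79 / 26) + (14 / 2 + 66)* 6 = 1084909 / 2210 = 490.91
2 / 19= 0.11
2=2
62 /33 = 1.88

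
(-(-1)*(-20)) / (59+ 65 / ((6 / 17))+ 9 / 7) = -840 / 10267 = -0.08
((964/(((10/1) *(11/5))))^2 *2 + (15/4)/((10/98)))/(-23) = -1876379/11132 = -168.56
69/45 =23/15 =1.53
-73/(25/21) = -1533/25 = -61.32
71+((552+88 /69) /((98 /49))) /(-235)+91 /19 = 22986928 /308085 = 74.61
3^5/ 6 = 81/ 2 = 40.50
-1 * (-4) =4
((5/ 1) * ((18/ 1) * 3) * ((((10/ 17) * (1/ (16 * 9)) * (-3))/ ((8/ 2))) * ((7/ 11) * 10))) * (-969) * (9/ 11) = 4173.42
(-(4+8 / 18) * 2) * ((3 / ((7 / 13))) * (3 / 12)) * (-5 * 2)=2600 / 21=123.81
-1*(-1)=1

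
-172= -172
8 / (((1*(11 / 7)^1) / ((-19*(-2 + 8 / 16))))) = 1596 / 11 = 145.09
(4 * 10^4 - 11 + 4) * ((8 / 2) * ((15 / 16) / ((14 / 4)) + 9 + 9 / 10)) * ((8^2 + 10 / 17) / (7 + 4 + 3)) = 7504103.12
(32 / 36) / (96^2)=1 / 10368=0.00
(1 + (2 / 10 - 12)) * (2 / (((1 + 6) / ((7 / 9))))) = -12 / 5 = -2.40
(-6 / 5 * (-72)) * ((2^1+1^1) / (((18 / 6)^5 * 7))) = 16 / 105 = 0.15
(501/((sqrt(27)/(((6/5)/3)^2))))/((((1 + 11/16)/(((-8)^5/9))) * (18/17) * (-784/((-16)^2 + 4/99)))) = 4716165332992 * sqrt(3)/795685275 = 10266.17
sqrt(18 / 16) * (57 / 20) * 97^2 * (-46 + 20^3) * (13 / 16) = 83183755239 * sqrt(2) / 640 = 183811866.92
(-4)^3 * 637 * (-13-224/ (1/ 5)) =46190144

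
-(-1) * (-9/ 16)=-9/ 16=-0.56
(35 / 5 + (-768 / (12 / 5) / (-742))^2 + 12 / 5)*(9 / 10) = 59374143 / 6882050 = 8.63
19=19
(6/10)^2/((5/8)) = 72/125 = 0.58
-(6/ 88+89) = -3919/ 44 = -89.07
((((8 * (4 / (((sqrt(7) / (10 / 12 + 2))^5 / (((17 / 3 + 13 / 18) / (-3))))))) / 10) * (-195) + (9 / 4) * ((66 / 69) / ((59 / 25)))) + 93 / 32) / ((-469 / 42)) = -2122686215 * sqrt(7) / 33506298 - 497403 / 1454704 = -167.96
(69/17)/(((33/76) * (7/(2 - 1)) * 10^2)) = 437/32725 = 0.01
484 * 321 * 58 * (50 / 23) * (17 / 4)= 1914861300 / 23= 83254839.13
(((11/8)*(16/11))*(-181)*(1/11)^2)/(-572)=181/34606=0.01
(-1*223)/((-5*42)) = 223/210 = 1.06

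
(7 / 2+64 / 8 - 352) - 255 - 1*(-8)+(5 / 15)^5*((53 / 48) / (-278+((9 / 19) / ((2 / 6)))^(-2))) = -35879801 / 61072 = -587.50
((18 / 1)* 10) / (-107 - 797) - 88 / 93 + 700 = 14688527 / 21018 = 698.85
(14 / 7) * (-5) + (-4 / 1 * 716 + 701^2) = 488527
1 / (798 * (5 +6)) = 1 / 8778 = 0.00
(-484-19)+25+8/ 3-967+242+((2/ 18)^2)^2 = -7875386/ 6561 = -1200.33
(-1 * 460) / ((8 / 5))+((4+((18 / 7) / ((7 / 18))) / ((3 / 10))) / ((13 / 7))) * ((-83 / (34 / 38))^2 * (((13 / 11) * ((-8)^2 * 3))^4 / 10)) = 861303768911692805593 / 26926130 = 31987655445163.97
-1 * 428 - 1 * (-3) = -425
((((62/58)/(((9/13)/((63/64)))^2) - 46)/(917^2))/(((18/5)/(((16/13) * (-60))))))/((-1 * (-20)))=26036765/486935275008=0.00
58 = 58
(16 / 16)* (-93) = -93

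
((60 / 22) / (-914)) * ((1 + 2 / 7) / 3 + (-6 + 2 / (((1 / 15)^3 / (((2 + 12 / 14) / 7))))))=-2020905 / 246323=-8.20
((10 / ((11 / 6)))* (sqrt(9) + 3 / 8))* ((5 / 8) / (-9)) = -225 / 176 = -1.28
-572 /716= -0.80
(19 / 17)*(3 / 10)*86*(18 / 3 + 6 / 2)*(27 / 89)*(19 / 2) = 11316267 / 15130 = 747.94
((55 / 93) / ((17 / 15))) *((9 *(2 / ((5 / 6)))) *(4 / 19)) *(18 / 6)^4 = 192.21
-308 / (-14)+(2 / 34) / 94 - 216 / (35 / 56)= -2585559 / 7990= -323.60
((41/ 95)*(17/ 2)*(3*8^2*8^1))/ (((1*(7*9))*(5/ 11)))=1962752/ 9975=196.77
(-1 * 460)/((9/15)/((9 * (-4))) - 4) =27600/241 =114.52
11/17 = 0.65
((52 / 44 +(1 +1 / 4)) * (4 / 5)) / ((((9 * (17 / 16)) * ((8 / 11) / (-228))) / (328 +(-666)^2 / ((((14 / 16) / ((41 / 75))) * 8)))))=-2230247.97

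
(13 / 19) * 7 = 91 / 19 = 4.79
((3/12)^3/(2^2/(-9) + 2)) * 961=8649/896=9.65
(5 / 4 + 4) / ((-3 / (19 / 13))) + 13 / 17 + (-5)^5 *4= -11051585 / 884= -12501.79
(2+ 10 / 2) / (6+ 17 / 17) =1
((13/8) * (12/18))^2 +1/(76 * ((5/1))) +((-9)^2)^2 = 89770571/13680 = 6562.18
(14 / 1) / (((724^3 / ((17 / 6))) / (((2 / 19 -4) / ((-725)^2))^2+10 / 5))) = 0.00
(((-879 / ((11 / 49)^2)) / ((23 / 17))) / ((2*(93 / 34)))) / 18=-203309477 / 1552914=-130.92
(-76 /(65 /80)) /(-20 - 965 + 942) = 1216 /559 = 2.18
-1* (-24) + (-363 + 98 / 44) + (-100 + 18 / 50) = -240027 / 550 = -436.41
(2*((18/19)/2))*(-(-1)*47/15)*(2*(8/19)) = 4512/1805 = 2.50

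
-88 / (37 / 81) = -7128 / 37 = -192.65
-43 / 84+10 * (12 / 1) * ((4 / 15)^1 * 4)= 127.49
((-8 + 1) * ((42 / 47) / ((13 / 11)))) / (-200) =1617 / 61100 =0.03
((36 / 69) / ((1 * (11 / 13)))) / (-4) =-39 / 253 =-0.15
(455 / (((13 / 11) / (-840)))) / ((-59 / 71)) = 22961400 / 59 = 389176.27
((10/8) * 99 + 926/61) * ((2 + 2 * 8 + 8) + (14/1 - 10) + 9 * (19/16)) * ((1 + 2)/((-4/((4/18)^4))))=-7356083/711504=-10.34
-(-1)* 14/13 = 14/13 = 1.08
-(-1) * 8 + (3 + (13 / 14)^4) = 451137 / 38416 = 11.74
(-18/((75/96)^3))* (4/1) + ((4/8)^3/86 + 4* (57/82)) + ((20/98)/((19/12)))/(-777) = -148.21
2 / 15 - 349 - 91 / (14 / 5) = -11441 / 30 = -381.37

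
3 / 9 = 1 / 3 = 0.33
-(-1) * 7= 7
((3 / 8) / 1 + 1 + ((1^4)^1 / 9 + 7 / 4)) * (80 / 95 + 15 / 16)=126053 / 21888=5.76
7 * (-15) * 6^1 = -630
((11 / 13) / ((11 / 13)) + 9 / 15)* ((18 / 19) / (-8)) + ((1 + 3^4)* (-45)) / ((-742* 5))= 28377 / 35245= 0.81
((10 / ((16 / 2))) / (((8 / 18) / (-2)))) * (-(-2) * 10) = -225 / 2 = -112.50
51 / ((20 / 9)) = 459 / 20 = 22.95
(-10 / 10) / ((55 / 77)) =-7 / 5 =-1.40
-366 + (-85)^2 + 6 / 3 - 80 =6781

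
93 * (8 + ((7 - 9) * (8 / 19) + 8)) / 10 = 13392 / 95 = 140.97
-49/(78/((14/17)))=-343/663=-0.52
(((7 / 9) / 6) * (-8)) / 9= -28 / 243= -0.12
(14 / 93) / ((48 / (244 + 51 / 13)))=22561 / 29016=0.78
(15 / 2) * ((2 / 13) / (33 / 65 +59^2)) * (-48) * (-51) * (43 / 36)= 109650 / 113149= 0.97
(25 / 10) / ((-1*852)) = -5 / 1704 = -0.00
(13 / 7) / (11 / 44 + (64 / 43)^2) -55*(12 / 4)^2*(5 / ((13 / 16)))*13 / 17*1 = -5052553084 / 2169727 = -2328.66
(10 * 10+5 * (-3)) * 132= 11220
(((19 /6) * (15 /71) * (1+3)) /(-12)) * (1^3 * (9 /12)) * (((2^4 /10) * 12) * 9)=-28.90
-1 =-1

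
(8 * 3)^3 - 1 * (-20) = 13844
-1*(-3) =3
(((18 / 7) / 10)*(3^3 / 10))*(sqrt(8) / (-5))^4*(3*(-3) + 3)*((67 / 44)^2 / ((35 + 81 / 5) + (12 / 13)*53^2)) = -42542253 / 113728278125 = -0.00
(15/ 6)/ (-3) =-5/ 6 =-0.83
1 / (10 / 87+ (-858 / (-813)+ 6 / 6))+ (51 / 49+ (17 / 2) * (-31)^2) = 40968979481 / 5014562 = 8170.00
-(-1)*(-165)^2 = 27225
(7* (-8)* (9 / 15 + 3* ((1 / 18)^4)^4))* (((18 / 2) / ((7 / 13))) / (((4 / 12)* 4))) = -1578713904255725273153 / 3748133675820810240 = -421.20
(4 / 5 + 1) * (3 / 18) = 3 / 10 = 0.30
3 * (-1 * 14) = -42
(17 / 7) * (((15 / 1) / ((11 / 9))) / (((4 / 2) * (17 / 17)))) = 2295 / 154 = 14.90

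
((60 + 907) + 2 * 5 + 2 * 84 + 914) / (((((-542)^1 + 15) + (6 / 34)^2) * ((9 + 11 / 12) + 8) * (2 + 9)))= -3570306 / 180087655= -0.02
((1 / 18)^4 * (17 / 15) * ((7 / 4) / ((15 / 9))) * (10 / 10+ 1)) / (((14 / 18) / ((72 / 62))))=17 / 502200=0.00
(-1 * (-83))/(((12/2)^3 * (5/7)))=581/1080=0.54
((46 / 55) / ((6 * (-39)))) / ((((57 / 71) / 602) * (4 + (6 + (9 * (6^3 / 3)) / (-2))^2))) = -491533 / 18546622380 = -0.00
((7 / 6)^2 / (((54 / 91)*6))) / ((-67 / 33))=-49049 / 260496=-0.19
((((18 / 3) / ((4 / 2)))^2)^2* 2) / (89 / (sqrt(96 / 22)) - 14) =108864 / 77723+57672* sqrt(33) / 77723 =5.66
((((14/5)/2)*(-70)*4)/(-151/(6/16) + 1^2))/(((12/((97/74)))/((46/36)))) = 109319/802530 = 0.14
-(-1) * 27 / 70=27 / 70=0.39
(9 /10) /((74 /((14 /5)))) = 63 /1850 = 0.03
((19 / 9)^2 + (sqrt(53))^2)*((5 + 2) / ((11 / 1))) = 32578 / 891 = 36.56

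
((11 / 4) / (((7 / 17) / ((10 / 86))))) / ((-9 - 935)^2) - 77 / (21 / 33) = -129824256089 / 1072927744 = -121.00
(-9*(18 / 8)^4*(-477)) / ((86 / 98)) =1380152277 / 11008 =125377.21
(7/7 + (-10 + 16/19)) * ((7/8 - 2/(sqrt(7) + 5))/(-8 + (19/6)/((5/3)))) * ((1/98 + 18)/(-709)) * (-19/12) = 1367875 * sqrt(7)/228873708 + 31461125/1830989664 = 0.03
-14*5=-70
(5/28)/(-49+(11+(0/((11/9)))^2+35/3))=-15/2212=-0.01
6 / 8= 3 / 4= 0.75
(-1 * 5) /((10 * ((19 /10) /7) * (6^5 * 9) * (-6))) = 35 /7978176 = 0.00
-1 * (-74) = 74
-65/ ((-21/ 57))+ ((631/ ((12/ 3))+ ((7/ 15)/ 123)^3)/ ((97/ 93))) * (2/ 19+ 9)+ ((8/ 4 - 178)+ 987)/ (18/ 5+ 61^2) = 3125990969998530685621/ 2011874409652684500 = 1553.77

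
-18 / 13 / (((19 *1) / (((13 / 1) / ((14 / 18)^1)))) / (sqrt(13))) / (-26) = 81 *sqrt(13) / 1729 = 0.17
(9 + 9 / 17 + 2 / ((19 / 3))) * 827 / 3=876620 / 323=2713.99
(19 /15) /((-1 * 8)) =-19 /120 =-0.16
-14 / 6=-7 / 3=-2.33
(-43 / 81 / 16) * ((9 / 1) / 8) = -43 / 1152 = -0.04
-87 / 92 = -0.95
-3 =-3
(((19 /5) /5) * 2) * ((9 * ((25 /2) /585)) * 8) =2.34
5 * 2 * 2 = 20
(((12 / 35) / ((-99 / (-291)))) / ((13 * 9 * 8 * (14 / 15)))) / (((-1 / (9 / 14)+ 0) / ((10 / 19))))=-1455 / 3727724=-0.00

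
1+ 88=89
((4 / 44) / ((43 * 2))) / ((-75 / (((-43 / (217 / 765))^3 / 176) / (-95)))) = -2207445291 / 751740850784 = -0.00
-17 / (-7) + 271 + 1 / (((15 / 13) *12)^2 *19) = 1178259583 / 4309200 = 273.43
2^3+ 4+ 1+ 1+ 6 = 20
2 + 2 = 4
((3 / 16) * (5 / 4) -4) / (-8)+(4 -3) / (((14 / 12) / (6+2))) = 26263 / 3584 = 7.33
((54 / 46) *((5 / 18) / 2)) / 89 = 15 / 8188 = 0.00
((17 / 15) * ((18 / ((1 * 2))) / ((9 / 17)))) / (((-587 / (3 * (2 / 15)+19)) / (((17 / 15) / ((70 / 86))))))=-20492123 / 23113125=-0.89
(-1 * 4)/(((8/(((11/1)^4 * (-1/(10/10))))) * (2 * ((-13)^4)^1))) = 14641/114244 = 0.13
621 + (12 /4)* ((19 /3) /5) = 3124 /5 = 624.80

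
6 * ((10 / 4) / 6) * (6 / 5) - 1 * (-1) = 4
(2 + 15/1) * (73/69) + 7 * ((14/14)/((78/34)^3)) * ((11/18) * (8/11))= 224008609/12279033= 18.24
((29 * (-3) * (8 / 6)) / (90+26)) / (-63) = 1 / 63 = 0.02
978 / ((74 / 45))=22005 / 37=594.73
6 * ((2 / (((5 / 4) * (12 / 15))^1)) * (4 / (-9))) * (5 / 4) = -20 / 3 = -6.67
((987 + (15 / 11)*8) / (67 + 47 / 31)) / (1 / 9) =340287 / 2596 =131.08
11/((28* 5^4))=11/17500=0.00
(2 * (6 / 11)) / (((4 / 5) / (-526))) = -7890 / 11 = -717.27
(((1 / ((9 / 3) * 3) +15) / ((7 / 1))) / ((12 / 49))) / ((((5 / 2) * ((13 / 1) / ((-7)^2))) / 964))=22484336 / 1755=12811.59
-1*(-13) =13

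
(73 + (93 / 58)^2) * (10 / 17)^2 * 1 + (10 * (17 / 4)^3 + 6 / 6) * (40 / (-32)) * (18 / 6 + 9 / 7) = -445523443775 / 108885952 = -4091.65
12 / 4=3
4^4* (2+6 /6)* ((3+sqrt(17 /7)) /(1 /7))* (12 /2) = 4608* sqrt(119)+96768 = 147035.35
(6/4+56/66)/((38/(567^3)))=9418020255/836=11265574.47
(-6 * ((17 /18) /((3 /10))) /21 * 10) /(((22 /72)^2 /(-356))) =34297.05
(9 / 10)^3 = 729 / 1000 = 0.73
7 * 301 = 2107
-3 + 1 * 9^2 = 78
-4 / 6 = -2 / 3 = -0.67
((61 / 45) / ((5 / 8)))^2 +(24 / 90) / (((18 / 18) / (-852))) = -11263856 / 50625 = -222.50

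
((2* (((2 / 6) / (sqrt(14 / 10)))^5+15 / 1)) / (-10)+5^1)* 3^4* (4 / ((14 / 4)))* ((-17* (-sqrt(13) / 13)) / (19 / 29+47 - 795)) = -638928* sqrt(13) / 1972243+19720* sqrt(455) / 2029438047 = -1.17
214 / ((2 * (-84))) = -107 / 84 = -1.27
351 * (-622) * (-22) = 4803084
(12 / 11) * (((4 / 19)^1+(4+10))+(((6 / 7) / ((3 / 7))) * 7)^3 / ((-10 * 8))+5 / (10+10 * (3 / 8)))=-247362 / 11495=-21.52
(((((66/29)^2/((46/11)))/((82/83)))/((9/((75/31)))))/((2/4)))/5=3314190/24584953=0.13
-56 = -56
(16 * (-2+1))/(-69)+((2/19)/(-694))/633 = 7419315/31995829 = 0.23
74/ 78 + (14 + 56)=2767/ 39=70.95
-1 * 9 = -9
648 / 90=36 / 5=7.20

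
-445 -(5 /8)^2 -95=-34585 /64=-540.39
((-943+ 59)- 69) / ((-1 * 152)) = 953 / 152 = 6.27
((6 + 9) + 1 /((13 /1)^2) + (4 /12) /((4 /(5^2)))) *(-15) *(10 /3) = -854.46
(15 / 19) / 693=5 / 4389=0.00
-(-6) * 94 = 564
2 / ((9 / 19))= 38 / 9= 4.22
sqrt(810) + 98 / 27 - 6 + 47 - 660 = -16615 / 27 + 9 * sqrt(10) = -586.91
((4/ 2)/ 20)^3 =1/ 1000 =0.00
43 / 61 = 0.70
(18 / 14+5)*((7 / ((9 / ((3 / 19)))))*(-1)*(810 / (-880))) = 27 / 38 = 0.71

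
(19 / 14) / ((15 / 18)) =57 / 35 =1.63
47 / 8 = 5.88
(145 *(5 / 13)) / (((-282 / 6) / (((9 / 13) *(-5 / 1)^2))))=-163125 / 7943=-20.54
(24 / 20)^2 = 36 / 25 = 1.44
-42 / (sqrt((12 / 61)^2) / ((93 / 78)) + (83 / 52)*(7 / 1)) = -4129944 / 1114895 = -3.70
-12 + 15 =3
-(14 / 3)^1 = -14 / 3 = -4.67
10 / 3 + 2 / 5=56 / 15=3.73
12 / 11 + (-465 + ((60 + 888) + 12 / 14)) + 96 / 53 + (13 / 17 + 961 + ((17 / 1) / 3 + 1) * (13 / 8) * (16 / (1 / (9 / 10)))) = 111317067 / 69377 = 1604.52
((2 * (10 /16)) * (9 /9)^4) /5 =1 /4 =0.25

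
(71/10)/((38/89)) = 6319/380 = 16.63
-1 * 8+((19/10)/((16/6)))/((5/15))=-469/80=-5.86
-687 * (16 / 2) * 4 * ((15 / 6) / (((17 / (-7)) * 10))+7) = -2577624 / 17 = -151624.94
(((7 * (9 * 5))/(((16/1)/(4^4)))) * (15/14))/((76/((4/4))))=1350/19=71.05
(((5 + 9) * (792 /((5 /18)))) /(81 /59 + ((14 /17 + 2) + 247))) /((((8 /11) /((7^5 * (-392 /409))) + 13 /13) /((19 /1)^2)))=81831937812695532 /1426440749875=57367.92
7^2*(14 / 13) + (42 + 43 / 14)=17807 / 182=97.84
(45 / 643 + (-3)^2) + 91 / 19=13.86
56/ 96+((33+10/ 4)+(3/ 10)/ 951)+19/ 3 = 806771/ 19020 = 42.42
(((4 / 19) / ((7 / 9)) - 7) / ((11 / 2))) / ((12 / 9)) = -2685 / 2926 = -0.92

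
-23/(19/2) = -46/19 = -2.42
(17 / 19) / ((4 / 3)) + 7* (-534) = -284037 / 76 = -3737.33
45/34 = 1.32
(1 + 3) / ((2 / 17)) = 34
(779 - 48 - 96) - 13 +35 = 657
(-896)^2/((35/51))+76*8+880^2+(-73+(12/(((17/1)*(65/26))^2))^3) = 733462501100569967/377149515625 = 1944752.60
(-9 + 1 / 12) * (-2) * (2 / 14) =107 / 42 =2.55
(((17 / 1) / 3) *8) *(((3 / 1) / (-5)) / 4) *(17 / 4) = -289 / 10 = -28.90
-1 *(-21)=21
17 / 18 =0.94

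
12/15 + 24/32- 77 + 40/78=-58451/780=-74.94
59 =59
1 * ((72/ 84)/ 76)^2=9/ 70756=0.00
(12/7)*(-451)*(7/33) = -164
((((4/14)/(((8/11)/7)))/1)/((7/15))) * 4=165/7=23.57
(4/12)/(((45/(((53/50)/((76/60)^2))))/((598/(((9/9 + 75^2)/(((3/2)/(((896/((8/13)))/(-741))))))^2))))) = 427869/7940822650880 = 0.00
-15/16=-0.94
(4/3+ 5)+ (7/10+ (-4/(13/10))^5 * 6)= -18353657177/11138790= -1647.72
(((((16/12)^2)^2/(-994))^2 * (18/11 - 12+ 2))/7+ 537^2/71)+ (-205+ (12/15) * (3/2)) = 2406999269270408/623941028865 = 3857.74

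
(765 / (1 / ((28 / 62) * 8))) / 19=85680 / 589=145.47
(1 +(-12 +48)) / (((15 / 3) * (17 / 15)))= 111 / 17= 6.53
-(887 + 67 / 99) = -87880 / 99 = -887.68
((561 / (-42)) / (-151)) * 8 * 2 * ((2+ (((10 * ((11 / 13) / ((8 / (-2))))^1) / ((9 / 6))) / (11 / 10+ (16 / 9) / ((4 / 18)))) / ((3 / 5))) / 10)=13870912 / 56269395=0.25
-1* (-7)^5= 16807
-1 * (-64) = 64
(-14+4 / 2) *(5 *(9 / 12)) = -45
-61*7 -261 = -688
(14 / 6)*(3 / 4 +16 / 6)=287 / 36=7.97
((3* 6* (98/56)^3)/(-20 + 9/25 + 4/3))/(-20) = 46305/175744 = 0.26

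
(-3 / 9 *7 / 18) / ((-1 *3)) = 7 / 162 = 0.04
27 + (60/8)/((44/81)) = 3591/88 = 40.81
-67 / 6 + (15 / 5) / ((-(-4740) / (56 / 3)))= -11.15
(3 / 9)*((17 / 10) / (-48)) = -17 / 1440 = -0.01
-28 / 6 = -14 / 3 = -4.67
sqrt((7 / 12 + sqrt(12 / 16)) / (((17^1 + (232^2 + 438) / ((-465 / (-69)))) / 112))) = 2*sqrt(3166256765 + 2713934370*sqrt(3)) / 1250661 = 0.14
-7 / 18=-0.39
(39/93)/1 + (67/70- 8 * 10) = -170613/2170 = -78.62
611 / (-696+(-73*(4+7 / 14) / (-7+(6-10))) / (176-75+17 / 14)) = -1068639 / 1216793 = -0.88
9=9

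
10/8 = 5/4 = 1.25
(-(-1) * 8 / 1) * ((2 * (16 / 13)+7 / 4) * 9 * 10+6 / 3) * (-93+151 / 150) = -273413386 / 975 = -280423.99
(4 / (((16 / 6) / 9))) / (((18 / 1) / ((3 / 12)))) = 3 / 16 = 0.19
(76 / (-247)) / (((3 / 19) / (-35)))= 2660 / 39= 68.21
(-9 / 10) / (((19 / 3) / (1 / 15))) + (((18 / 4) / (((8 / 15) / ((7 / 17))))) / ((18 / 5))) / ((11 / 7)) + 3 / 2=2.10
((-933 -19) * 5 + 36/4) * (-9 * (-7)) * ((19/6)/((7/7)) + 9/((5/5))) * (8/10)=-14566566/5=-2913313.20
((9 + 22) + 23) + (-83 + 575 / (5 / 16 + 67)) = -20.46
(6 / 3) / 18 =1 / 9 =0.11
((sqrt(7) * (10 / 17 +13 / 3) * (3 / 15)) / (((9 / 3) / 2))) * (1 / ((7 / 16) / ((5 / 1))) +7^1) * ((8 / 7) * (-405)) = -4662576 * sqrt(7) / 833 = -14809.14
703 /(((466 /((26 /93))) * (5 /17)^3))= 44899907 /2708625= 16.58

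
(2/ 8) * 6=3/ 2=1.50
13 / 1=13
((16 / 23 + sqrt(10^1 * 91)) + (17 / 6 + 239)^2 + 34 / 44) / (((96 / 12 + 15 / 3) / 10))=10 * sqrt(910) / 13 + 2663399135 / 59202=45011.54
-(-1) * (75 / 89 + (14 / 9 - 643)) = -513122 / 801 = -640.60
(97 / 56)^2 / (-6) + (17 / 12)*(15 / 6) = 19077 / 6272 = 3.04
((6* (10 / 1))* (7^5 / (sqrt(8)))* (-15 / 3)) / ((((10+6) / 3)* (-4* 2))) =3781575* sqrt(2) / 128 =41780.90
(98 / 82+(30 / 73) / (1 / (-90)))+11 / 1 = -24.79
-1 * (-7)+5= 12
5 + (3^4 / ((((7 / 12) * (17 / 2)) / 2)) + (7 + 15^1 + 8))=8053 / 119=67.67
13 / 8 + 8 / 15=259 / 120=2.16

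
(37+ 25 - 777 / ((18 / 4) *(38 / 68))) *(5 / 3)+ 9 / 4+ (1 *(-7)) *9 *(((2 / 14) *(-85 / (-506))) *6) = -72415093 / 173052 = -418.46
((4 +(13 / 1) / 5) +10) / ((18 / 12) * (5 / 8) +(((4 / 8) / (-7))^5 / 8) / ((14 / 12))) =1249902976 / 70589385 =17.71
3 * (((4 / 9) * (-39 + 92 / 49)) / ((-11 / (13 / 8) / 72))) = 283764 / 539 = 526.46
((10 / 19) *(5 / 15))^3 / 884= 250 / 40927653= 0.00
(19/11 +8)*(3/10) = 321/110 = 2.92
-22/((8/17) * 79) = -187/316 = -0.59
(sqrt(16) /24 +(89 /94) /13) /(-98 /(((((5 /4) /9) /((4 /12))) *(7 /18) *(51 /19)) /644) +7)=-37315 /22606926069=-0.00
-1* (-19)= 19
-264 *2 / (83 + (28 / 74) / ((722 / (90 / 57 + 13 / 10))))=-40605280 / 6383143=-6.36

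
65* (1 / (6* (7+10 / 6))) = 5 / 4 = 1.25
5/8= 0.62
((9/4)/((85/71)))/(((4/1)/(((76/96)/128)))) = 4047/1392640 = 0.00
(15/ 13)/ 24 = 5/ 104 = 0.05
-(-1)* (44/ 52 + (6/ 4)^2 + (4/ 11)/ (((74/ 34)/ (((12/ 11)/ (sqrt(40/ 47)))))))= 204* sqrt(470)/ 22385 + 161/ 52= 3.29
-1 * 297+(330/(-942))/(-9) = -419606/1413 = -296.96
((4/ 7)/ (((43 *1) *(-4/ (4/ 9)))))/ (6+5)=-4/ 29799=-0.00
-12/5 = -2.40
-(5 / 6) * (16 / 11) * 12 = -160 / 11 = -14.55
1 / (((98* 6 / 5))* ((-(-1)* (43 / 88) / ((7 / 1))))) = 110 / 903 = 0.12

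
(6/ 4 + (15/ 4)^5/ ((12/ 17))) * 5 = 21546345/ 4096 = 5260.34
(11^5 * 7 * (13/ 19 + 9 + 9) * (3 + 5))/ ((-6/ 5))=-8004234700/ 57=-140425170.18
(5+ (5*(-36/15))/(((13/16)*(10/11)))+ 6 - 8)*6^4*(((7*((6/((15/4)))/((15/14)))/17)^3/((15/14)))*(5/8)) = -11617411448832/4989765625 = -2328.25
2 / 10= 1 / 5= 0.20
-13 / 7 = -1.86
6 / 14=3 / 7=0.43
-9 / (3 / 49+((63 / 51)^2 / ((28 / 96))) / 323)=-13722009 / 118043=-116.25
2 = 2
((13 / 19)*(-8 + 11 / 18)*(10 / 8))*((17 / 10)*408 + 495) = -180271 / 24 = -7511.29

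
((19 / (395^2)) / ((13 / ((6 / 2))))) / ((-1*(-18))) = 19 / 12169950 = 0.00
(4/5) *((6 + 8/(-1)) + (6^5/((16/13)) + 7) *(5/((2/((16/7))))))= 1011944/35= 28912.69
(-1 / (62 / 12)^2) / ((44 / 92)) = -828 / 10571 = -0.08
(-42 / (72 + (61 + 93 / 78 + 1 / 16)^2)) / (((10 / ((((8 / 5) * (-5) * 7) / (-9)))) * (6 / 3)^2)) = -4239872 / 2561874135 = -0.00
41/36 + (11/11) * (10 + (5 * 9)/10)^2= 3805/18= 211.39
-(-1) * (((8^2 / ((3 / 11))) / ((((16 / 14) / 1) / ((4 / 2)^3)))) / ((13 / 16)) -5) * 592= 46562576 / 39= 1193912.21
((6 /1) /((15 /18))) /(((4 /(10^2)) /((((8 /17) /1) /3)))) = 480 /17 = 28.24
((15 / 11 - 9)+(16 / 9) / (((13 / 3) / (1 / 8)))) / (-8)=1627 / 1716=0.95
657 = 657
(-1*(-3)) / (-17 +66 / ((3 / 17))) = 1 / 119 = 0.01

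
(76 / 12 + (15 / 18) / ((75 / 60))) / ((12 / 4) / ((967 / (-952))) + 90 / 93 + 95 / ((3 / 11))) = 0.02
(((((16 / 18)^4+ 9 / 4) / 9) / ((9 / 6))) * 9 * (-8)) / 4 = -75433 / 19683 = -3.83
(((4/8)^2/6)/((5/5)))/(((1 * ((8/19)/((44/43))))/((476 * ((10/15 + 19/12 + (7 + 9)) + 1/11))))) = 608209/688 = 884.02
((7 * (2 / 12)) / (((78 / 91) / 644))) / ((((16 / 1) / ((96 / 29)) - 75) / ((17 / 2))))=-134113 / 1263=-106.19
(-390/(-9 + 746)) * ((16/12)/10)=-52/737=-0.07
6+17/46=6.37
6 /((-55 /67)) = -402 /55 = -7.31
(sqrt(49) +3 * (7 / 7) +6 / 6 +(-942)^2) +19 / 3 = 2662144 / 3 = 887381.33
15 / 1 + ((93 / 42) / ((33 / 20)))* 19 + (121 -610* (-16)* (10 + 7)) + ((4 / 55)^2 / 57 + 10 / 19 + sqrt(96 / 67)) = 4* sqrt(402) / 67 + 66818950404 / 402325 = 166083.22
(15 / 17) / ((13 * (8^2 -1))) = 5 / 4641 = 0.00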